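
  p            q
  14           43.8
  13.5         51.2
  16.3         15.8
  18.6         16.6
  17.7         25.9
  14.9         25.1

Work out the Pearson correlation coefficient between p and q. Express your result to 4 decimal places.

-0.8135

n = 6, Σp = 95, Σq = 178.4, Σp² = 1525.2, Σq² = 6365.9, Σpq = 2703.12
nΣpq − ΣpΣq = 16218.72 − 16948 = -729.28
nΣp² − (Σp)² = 9151.2 − 9025 = 126.2; nΣq² − (Σq)² = 38195.4 − 31826.56 = 6368.84
r = -729.28 / √(126.2 × 6368.84) = -729.28 / 896.5197 ≈ -0.8135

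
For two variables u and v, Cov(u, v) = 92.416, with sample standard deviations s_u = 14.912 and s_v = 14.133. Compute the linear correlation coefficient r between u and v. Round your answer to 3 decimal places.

r = Cov(u,v) / (s_u · s_v) = 92.416 / (14.912 × 14.133)
  = 92.416 / 210.7513 ≈ 0.439

0.439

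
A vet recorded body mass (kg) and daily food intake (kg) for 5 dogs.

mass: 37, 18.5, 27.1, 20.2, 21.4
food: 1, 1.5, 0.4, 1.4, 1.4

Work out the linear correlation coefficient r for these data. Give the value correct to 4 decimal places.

n = 5, Σx = 124.2, Σy = 5.7, Σx² = 3311.66, Σy² = 7.33, Σxy = 133.83
nΣxy − ΣxΣy = 669.15 − 707.94 = -38.79
nΣx² − (Σx)² = 16558.3 − 15425.64 = 1132.66; nΣy² − (Σy)² = 36.65 − 32.49 = 4.16
r = -38.79 / √(1132.66 × 4.16) = -38.79 / 68.6430 ≈ -0.5651

-0.5651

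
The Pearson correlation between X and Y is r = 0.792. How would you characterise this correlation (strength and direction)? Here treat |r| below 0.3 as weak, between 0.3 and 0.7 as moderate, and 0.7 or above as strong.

strong positive

r = 0.792 > 0 so the relationship is positive.
|r| = 0.792, which falls in the strong range.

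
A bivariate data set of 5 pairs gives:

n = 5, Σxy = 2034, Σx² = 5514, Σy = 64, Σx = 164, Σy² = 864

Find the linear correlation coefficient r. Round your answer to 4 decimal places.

r = (nΣxy − ΣxΣy) / √[(nΣx² − (Σx)²)(nΣy² − (Σy)²)]
Numerator: 5×2034 − 164×64 = -326
Denominator: √[(27570 − 26896)(4320 − 4096)] = √[674 × 224] = 388.5563
r = -326 / 388.5563 ≈ -0.8390

-0.8390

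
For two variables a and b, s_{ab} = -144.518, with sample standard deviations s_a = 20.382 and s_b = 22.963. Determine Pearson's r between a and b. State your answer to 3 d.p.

-0.309

r = Cov(a,b) / (s_a · s_b) = -144.518 / (20.382 × 22.963)
  = -144.518 / 468.0319 ≈ -0.309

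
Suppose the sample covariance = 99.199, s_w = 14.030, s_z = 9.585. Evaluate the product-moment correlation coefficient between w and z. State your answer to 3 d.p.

0.738

r = Cov(w,z) / (s_w · s_z) = 99.199 / (14.030 × 9.585)
  = 99.199 / 134.4776 ≈ 0.738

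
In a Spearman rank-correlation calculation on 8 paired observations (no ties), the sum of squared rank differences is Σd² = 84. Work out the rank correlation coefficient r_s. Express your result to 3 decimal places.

ρ = 1 − 6Σd² / [n(n²−1)] = 1 − 6×84 / (8×63)
  = 1 − 504/504 = 1 − 1.0000 ≈ 0.000

0.000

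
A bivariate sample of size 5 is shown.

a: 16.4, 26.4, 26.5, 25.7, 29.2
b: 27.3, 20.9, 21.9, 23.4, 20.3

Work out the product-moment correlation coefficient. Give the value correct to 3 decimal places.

n = 5, Σa = 124.2, Σb = 113.8, Σa² = 3181.3, Σb² = 2621.36, Σab = 2773.97
nΣab − ΣaΣb = 13869.85 − 14133.96 = -264.11
nΣa² − (Σa)² = 15906.5 − 15425.64 = 480.86; nΣb² − (Σb)² = 13106.8 − 12950.44 = 156.36
r = -264.11 / √(480.86 × 156.36) = -264.11 / 274.2030 ≈ -0.963

-0.963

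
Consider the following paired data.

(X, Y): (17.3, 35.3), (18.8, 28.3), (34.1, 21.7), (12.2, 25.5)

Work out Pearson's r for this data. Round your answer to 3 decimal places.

-0.546

n = 4, ΣX = 82.4, ΣY = 110.8, ΣX² = 1964.38, ΣY² = 3168.12, ΣXY = 2193.8
nΣXY − ΣXΣY = 8775.2 − 9129.92 = -354.72
nΣX² − (ΣX)² = 7857.52 − 6789.76 = 1067.76; nΣY² − (ΣY)² = 12672.48 − 12276.64 = 395.84
r = -354.72 / √(1067.76 × 395.84) = -354.72 / 650.1247 ≈ -0.546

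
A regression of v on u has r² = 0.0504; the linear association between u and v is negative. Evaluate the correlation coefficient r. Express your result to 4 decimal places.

-0.2245

|r| = √0.0504 = 0.2245
The association is negative, so r = −0.2245.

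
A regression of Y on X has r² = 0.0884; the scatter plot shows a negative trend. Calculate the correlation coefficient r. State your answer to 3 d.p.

|r| = √0.0884 = 0.297
The association is negative, so r = −0.297.

-0.297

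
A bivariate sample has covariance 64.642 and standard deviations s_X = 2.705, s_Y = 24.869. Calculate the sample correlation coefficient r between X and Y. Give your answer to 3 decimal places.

r = Cov(X,Y) / (s_X · s_Y) = 64.642 / (2.705 × 24.869)
  = 64.642 / 67.2706 ≈ 0.961

0.961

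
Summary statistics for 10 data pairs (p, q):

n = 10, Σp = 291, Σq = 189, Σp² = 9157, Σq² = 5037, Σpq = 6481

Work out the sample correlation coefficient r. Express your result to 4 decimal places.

r = (nΣpq − ΣpΣq) / √[(nΣp² − (Σp)²)(nΣq² − (Σq)²)]
Numerator: 10×6481 − 291×189 = 9811
Denominator: √[(91570 − 84681)(50370 − 35721)] = √[6889 × 14649] = 10045.7434
r = 9811 / 10045.7434 ≈ 0.9766

0.9766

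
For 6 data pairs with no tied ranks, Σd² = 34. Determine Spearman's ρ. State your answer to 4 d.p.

0.0286

ρ = 1 − 6Σd² / [n(n²−1)] = 1 − 6×34 / (6×35)
  = 1 − 204/210 = 1 − 0.97143 ≈ 0.0286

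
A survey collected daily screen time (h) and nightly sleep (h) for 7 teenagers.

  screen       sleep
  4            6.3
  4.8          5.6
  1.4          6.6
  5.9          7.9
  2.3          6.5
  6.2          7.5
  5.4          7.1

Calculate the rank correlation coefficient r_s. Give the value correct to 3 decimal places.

Rank screen: 3, 4, 1, 6, 2, 7, 5
Rank sleep: 2, 1, 4, 7, 3, 6, 5
d = rank(screen) − rank(sleep): 1, 3, -3, -1, -1, 1, 0; Σd² = 22
ρ = 1 − 6Σd² / [n(n²−1)] = 1 − 6×22 / (7×48) = 1 − 132/336 ≈ 0.607

0.607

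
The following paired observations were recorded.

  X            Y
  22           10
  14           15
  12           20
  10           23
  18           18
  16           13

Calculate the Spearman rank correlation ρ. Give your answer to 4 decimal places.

-0.8286

Rank X: 6, 3, 2, 1, 5, 4
Rank Y: 1, 3, 5, 6, 4, 2
d = rank(X) − rank(Y): 5, 0, -3, -5, 1, 2; Σd² = 64
ρ = 1 − 6Σd² / [n(n²−1)] = 1 − 6×64 / (6×35) = 1 − 384/210 ≈ -0.8286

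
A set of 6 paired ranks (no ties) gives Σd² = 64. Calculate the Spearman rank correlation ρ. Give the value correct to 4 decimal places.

-0.8286

ρ = 1 − 6Σd² / [n(n²−1)] = 1 − 6×64 / (6×35)
  = 1 − 384/210 = 1 − 1.82857 ≈ -0.8286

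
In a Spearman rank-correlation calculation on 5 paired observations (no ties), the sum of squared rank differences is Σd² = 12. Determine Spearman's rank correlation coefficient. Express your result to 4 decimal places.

0.4000

ρ = 1 − 6Σd² / [n(n²−1)] = 1 − 6×12 / (5×24)
  = 1 − 72/120 = 1 − 0.60000 ≈ 0.4000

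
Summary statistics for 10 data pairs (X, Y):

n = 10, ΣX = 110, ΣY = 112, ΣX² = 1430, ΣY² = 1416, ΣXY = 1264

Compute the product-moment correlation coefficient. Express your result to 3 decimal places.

0.170

r = (nΣXY − ΣXΣY) / √[(nΣX² − (ΣX)²)(nΣY² − (ΣY)²)]
Numerator: 10×1264 − 110×112 = 320
Denominator: √[(14300 − 12100)(14160 − 12544)] = √[2200 × 1616] = 1885.5238
r = 320 / 1885.5238 ≈ 0.170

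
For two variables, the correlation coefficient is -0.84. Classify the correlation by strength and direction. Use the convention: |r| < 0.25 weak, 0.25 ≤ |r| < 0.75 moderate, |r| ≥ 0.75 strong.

r = -0.84 < 0 so the relationship is negative.
|r| = 0.84, which falls in the strong range.

strong negative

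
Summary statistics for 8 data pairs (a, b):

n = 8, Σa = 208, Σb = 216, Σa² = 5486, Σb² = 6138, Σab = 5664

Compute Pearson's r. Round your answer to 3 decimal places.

r = (nΣab − ΣaΣb) / √[(nΣa² − (Σa)²)(nΣb² − (Σb)²)]
Numerator: 8×5664 − 208×216 = 384
Denominator: √[(43888 − 43264)(49104 − 46656)] = √[624 × 2448] = 1235.9417
r = 384 / 1235.9417 ≈ 0.311

0.311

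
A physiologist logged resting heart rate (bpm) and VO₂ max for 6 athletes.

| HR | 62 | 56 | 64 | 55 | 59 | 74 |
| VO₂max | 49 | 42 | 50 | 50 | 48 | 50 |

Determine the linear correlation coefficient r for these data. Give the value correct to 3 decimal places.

n = 6, Σx = 370, Σy = 289, Σx² = 23058, Σy² = 13969, Σxy = 17872
nΣxy − ΣxΣy = 107232 − 106930 = 302
nΣx² − (Σx)² = 138348 − 136900 = 1448; nΣy² − (Σy)² = 83814 − 83521 = 293
r = 302 / √(1448 × 293) = 302 / 651.3555 ≈ 0.464

0.464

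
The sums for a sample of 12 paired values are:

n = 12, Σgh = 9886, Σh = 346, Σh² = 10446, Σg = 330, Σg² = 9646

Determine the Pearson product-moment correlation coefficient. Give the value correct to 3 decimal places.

r = (nΣgh − ΣgΣh) / √[(nΣg² − (Σg)²)(nΣh² − (Σh)²)]
Numerator: 12×9886 − 330×346 = 4452
Denominator: √[(115752 − 108900)(125352 − 119716)] = √[6852 × 5636] = 6214.3280
r = 4452 / 6214.3280 ≈ 0.716

0.716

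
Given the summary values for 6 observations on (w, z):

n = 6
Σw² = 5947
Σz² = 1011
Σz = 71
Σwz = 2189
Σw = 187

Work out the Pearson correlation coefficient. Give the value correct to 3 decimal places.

-0.167

r = (nΣwz − ΣwΣz) / √[(nΣw² − (Σw)²)(nΣz² − (Σz)²)]
Numerator: 6×2189 − 187×71 = -143
Denominator: √[(35682 − 34969)(6066 − 5041)] = √[713 × 1025] = 854.8830
r = -143 / 854.8830 ≈ -0.167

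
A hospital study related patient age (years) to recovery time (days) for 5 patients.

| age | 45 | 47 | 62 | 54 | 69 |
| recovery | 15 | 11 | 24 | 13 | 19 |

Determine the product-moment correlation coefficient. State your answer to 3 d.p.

n = 5, Σx = 277, Σy = 82, Σx² = 15755, Σy² = 1452, Σxy = 4693
nΣxy − ΣxΣy = 23465 − 22714 = 751
nΣx² − (Σx)² = 78775 − 76729 = 2046; nΣy² − (Σy)² = 7260 − 6724 = 536
r = 751 / √(2046 × 536) = 751 / 1047.2134 ≈ 0.717

0.717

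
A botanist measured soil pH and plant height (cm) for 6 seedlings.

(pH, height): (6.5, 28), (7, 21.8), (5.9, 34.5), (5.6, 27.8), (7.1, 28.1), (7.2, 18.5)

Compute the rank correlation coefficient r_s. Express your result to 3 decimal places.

-0.429

Rank pH: 3, 4, 2, 1, 5, 6
Rank height: 4, 2, 6, 3, 5, 1
d = rank(pH) − rank(height): -1, 2, -4, -2, 0, 5; Σd² = 50
ρ = 1 − 6Σd² / [n(n²−1)] = 1 − 6×50 / (6×35) = 1 − 300/210 ≈ -0.429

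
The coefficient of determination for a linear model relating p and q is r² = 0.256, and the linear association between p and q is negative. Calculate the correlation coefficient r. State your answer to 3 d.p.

-0.506

|r| = √0.256 = 0.506
The association is negative, so r = −0.506.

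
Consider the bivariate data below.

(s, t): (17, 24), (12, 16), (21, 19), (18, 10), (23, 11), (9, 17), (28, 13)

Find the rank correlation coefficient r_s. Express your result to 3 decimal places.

Rank s: 3, 2, 5, 4, 6, 1, 7
Rank t: 7, 4, 6, 1, 2, 5, 3
d = rank(s) − rank(t): -4, -2, -1, 3, 4, -4, 4; Σd² = 78
ρ = 1 − 6Σd² / [n(n²−1)] = 1 − 6×78 / (7×48) = 1 − 468/336 ≈ -0.393

-0.393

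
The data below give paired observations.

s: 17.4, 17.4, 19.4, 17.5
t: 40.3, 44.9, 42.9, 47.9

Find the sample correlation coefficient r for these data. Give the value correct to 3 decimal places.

-0.191

n = 4, Σs = 71.7, Σt = 176, Σs² = 1288.13, Σt² = 7774.92, Σst = 3152.99
nΣst − ΣsΣt = 12611.96 − 12619.2 = -7.24
nΣs² − (Σs)² = 5152.52 − 5140.89 = 11.63; nΣt² − (Σt)² = 31099.68 − 30976 = 123.68
r = -7.24 / √(11.63 × 123.68) = -7.24 / 37.9262 ≈ -0.191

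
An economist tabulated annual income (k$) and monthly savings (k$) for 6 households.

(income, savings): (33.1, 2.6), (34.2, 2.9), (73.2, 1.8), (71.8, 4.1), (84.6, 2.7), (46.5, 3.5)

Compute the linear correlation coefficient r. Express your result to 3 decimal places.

-0.054

n = 6, Σx = 343.4, Σy = 17.6, Σx² = 22098.14, Σy² = 54.76, Σxy = 1002.55
nΣxy − ΣxΣy = 6015.3 − 6043.84 = -28.54
nΣx² − (Σx)² = 132588.84 − 117923.56 = 14665.28; nΣy² − (Σy)² = 328.56 − 309.76 = 18.8
r = -28.54 / √(14665.28 × 18.8) = -28.54 / 525.0783 ≈ -0.054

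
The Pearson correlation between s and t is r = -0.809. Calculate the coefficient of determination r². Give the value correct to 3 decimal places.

r² = (-0.809)² = 0.654

0.654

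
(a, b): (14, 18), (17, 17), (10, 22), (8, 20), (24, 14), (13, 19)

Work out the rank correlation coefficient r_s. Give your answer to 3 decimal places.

-0.943

Rank a: 4, 5, 2, 1, 6, 3
Rank b: 3, 2, 6, 5, 1, 4
d = rank(a) − rank(b): 1, 3, -4, -4, 5, -1; Σd² = 68
ρ = 1 − 6Σd² / [n(n²−1)] = 1 − 6×68 / (6×35) = 1 − 408/210 ≈ -0.943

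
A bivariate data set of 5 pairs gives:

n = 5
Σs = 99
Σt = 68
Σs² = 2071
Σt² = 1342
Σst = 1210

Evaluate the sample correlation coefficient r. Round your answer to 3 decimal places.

-0.634

r = (nΣst − ΣsΣt) / √[(nΣs² − (Σs)²)(nΣt² − (Σt)²)]
Numerator: 5×1210 − 99×68 = -682
Denominator: √[(10355 − 9801)(6710 − 4624)] = √[554 × 2086] = 1075.0088
r = -682 / 1075.0088 ≈ -0.634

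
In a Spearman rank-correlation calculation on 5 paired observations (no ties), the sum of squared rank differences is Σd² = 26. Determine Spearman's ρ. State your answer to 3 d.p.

-0.300

ρ = 1 − 6Σd² / [n(n²−1)] = 1 − 6×26 / (5×24)
  = 1 − 156/120 = 1 − 1.3000 ≈ -0.300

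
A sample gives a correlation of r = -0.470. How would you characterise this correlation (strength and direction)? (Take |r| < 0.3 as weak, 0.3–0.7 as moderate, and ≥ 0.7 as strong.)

moderate negative

r = -0.470 < 0 so the relationship is negative.
|r| = 0.470, which falls in the moderate range.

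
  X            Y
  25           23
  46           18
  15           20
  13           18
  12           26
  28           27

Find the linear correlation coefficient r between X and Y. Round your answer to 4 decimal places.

-0.2067

n = 6, ΣX = 139, ΣY = 132, ΣX² = 4063, ΣY² = 2982, ΣXY = 3005
nΣXY − ΣXΣY = 18030 − 18348 = -318
nΣX² − (ΣX)² = 24378 − 19321 = 5057; nΣY² − (ΣY)² = 17892 − 17424 = 468
r = -318 / √(5057 × 468) = -318 / 1538.4005 ≈ -0.2067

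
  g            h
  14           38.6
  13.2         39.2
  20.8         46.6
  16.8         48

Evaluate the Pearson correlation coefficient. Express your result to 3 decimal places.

0.807

n = 4, Σg = 64.8, Σh = 172.4, Σg² = 1085.12, Σh² = 7502.16, Σgh = 2833.52
nΣgh − ΣgΣh = 11334.08 − 11171.52 = 162.56
nΣg² − (Σg)² = 4340.48 − 4199.04 = 141.44; nΣh² − (Σh)² = 30008.64 − 29721.76 = 286.88
r = 162.56 / √(141.44 × 286.88) = 162.56 / 201.4356 ≈ 0.807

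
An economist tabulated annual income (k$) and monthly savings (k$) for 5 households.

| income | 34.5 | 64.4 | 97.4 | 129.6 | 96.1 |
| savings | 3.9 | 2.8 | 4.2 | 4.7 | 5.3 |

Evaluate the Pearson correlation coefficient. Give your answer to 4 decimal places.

0.5786

n = 5, Σx = 422, Σy = 20.9, Σx² = 40855.74, Σy² = 90.87, Σxy = 1842.4
nΣxy − ΣxΣy = 9212 − 8819.8 = 392.2
nΣx² − (Σx)² = 204278.7 − 178084 = 26194.7; nΣy² − (Σy)² = 454.35 − 436.81 = 17.54
r = 392.2 / √(26194.7 × 17.54) = 392.2 / 677.8311 ≈ 0.5786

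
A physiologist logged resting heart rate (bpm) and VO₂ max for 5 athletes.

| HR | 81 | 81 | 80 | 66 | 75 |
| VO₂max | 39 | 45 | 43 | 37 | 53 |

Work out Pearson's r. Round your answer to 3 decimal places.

0.242

n = 5, Σx = 383, Σy = 217, Σx² = 29503, Σy² = 9573, Σxy = 16661
nΣxy − ΣxΣy = 83305 − 83111 = 194
nΣx² − (Σx)² = 147515 − 146689 = 826; nΣy² − (Σy)² = 47865 − 47089 = 776
r = 194 / √(826 × 776) = 194 / 800.6098 ≈ 0.242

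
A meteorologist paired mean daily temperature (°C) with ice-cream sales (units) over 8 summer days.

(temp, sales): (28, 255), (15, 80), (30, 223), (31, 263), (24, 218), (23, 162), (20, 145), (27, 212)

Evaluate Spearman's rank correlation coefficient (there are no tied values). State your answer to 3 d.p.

0.952

Rank temp: 6, 1, 7, 8, 4, 3, 2, 5
Rank sales: 7, 1, 6, 8, 5, 3, 2, 4
d = rank(temp) − rank(sales): -1, 0, 1, 0, -1, 0, 0, 1; Σd² = 4
ρ = 1 − 6Σd² / [n(n²−1)] = 1 − 6×4 / (8×63) = 1 − 24/504 ≈ 0.952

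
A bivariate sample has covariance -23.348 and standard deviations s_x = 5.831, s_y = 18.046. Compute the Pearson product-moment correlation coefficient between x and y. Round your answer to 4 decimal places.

r = Cov(x,y) / (s_x · s_y) = -23.348 / (5.831 × 18.046)
  = -23.348 / 105.2262 ≈ -0.2219

-0.2219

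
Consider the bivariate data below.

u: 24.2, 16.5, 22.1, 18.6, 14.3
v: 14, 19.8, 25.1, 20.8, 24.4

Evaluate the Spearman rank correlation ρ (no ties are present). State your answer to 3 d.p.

-0.300

Rank u: 5, 2, 4, 3, 1
Rank v: 1, 2, 5, 3, 4
d = rank(u) − rank(v): 4, 0, -1, 0, -3; Σd² = 26
ρ = 1 − 6Σd² / [n(n²−1)] = 1 − 6×26 / (5×24) = 1 − 156/120 ≈ -0.300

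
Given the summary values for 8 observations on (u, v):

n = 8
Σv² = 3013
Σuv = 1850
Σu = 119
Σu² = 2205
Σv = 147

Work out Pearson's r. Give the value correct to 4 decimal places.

-0.9141

r = (nΣuv − ΣuΣv) / √[(nΣu² − (Σu)²)(nΣv² − (Σv)²)]
Numerator: 8×1850 − 119×147 = -2693
Denominator: √[(17640 − 14161)(24104 − 21609)] = √[3479 × 2495] = 2946.2018
r = -2693 / 2946.2018 ≈ -0.9141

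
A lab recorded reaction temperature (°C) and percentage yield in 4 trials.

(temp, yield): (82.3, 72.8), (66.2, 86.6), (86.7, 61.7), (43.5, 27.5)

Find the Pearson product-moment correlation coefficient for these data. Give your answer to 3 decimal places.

0.641

n = 4, Σx = 278.7, Σy = 248.6, Σx² = 20564.87, Σy² = 17362.54, Σxy = 18270
nΣxy − ΣxΣy = 73080 − 69284.82 = 3795.18
nΣx² − (Σx)² = 82259.48 − 77673.69 = 4585.79; nΣy² − (Σy)² = 69450.16 − 61801.96 = 7648.2
r = 3795.18 / √(4585.79 × 7648.2) = 3795.18 / 5922.2495 ≈ 0.641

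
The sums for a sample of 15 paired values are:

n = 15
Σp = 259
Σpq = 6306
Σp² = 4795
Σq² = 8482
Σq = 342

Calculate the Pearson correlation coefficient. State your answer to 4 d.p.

r = (nΣpq − ΣpΣq) / √[(nΣp² − (Σp)²)(nΣq² − (Σq)²)]
Numerator: 15×6306 − 259×342 = 6012
Denominator: √[(71925 − 67081)(127230 − 116964)] = √[4844 × 10266] = 7051.8440
r = 6012 / 7051.8440 ≈ 0.8525

0.8525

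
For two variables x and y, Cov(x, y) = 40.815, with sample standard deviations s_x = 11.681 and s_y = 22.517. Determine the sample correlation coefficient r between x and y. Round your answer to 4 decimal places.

0.1552

r = Cov(x,y) / (s_x · s_y) = 40.815 / (11.681 × 22.517)
  = 40.815 / 263.0211 ≈ 0.1552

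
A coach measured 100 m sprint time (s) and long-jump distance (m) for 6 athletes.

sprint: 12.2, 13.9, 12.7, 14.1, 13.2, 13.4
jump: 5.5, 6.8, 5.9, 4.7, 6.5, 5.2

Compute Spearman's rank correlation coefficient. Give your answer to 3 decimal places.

-0.200

Rank sprint: 1, 5, 2, 6, 3, 4
Rank jump: 3, 6, 4, 1, 5, 2
d = rank(sprint) − rank(jump): -2, -1, -2, 5, -2, 2; Σd² = 42
ρ = 1 − 6Σd² / [n(n²−1)] = 1 − 6×42 / (6×35) = 1 − 252/210 ≈ -0.200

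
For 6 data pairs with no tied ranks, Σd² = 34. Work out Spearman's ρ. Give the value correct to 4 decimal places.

ρ = 1 − 6Σd² / [n(n²−1)] = 1 − 6×34 / (6×35)
  = 1 − 204/210 = 1 − 0.97143 ≈ 0.0286

0.0286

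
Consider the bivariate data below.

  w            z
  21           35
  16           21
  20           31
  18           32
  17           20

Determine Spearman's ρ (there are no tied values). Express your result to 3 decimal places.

Rank w: 5, 1, 4, 3, 2
Rank z: 5, 2, 3, 4, 1
d = rank(w) − rank(z): 0, -1, 1, -1, 1; Σd² = 4
ρ = 1 − 6Σd² / [n(n²−1)] = 1 − 6×4 / (5×24) = 1 − 24/120 ≈ 0.800

0.800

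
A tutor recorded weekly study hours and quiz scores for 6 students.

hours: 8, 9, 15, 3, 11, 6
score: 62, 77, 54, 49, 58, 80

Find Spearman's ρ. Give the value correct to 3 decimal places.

Rank hours: 3, 4, 6, 1, 5, 2
Rank score: 4, 5, 2, 1, 3, 6
d = rank(hours) − rank(score): -1, -1, 4, 0, 2, -4; Σd² = 38
ρ = 1 − 6Σd² / [n(n²−1)] = 1 − 6×38 / (6×35) = 1 − 228/210 ≈ -0.086

-0.086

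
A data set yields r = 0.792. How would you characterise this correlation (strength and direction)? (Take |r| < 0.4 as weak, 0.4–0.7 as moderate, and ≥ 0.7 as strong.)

strong positive

r = 0.792 > 0 so the relationship is positive.
|r| = 0.792, which falls in the strong range.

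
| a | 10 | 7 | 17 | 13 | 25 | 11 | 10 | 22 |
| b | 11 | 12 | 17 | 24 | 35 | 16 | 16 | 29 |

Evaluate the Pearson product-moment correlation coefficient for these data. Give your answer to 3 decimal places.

n = 8, Σa = 115, Σb = 160, Σa² = 1937, Σb² = 3708, Σab = 2644
nΣab − ΣaΣb = 21152 − 18400 = 2752
nΣa² − (Σa)² = 15496 − 13225 = 2271; nΣb² − (Σb)² = 29664 − 25600 = 4064
r = 2752 / √(2271 × 4064) = 2752 / 3037.9835 ≈ 0.906

0.906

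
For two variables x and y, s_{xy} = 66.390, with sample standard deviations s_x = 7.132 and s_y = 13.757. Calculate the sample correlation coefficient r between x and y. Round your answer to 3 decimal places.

0.677

r = Cov(x,y) / (s_x · s_y) = 66.390 / (7.132 × 13.757)
  = 66.390 / 98.1149 ≈ 0.677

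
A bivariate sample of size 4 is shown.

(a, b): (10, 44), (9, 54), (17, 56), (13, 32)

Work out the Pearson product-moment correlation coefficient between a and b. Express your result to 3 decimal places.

0.131

n = 4, Σa = 49, Σb = 186, Σa² = 639, Σb² = 9012, Σab = 2294
nΣab − ΣaΣb = 9176 − 9114 = 62
nΣa² − (Σa)² = 2556 − 2401 = 155; nΣb² − (Σb)² = 36048 − 34596 = 1452
r = 62 / √(155 × 1452) = 62 / 474.4049 ≈ 0.131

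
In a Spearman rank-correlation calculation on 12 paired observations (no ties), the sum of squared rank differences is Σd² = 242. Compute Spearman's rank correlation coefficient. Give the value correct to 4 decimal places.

0.1538

ρ = 1 − 6Σd² / [n(n²−1)] = 1 − 6×242 / (12×143)
  = 1 − 1452/1716 = 1 − 0.84615 ≈ 0.1538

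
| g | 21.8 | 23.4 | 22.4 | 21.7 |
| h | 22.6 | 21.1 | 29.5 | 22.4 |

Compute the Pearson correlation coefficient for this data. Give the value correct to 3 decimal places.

n = 4, Σg = 89.3, Σh = 95.6, Σg² = 1995.45, Σh² = 2327.98, Σgh = 2133.3
nΣgh − ΣgΣh = 8533.2 − 8537.08 = -3.88
nΣg² − (Σg)² = 7981.8 − 7974.49 = 7.31; nΣh² − (Σh)² = 9311.92 − 9139.36 = 172.56
r = -3.88 / √(7.31 × 172.56) = -3.88 / 35.5164 ≈ -0.109

-0.109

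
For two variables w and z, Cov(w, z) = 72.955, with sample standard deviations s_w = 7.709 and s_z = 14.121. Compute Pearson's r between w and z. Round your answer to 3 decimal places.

0.670

r = Cov(w,z) / (s_w · s_z) = 72.955 / (7.709 × 14.121)
  = 72.955 / 108.8588 ≈ 0.670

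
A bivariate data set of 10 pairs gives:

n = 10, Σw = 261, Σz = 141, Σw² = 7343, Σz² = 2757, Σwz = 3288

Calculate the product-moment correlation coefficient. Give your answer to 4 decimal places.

-0.6137

r = (nΣwz − ΣwΣz) / √[(nΣw² − (Σw)²)(nΣz² − (Σz)²)]
Numerator: 10×3288 − 261×141 = -3921
Denominator: √[(73430 − 68121)(27570 − 19881)] = √[5309 × 7689] = 6389.1236
r = -3921 / 6389.1236 ≈ -0.6137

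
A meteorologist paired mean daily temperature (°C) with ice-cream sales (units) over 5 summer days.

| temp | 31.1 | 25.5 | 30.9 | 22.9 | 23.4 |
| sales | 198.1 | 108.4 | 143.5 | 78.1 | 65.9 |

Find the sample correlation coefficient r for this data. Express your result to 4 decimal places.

n = 5, Σx = 133.8, Σy = 594, Σx² = 3644.24, Σy² = 82028.84, Σxy = 16689.81
nΣxy − ΣxΣy = 83449.05 − 79477.2 = 3971.85
nΣx² − (Σx)² = 18221.2 − 17902.44 = 318.76; nΣy² − (Σy)² = 410144.2 − 352836 = 57308.2
r = 3971.85 / √(318.76 × 57308.2) = 3971.85 / 4274.0568 ≈ 0.9293

0.9293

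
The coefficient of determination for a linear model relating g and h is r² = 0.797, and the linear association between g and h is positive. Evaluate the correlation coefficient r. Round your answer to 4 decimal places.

0.8927

|r| = √0.797 = 0.8927
The association is positive, so r = 0.8927.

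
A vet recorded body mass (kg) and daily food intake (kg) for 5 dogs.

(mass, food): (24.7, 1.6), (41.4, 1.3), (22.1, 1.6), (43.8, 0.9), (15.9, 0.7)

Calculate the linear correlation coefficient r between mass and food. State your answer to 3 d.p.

-0.059

n = 5, Σx = 147.9, Σy = 6.1, Σx² = 4983.71, Σy² = 8.11, Σxy = 179.25
nΣxy − ΣxΣy = 896.25 − 902.19 = -5.94
nΣx² − (Σx)² = 24918.55 − 21874.41 = 3044.14; nΣy² − (Σy)² = 40.55 − 37.21 = 3.34
r = -5.94 / √(3044.14 × 3.34) = -5.94 / 100.8337 ≈ -0.059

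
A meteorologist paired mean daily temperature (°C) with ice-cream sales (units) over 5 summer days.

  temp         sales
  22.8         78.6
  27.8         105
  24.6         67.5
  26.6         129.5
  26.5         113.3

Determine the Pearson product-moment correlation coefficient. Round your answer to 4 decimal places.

0.7272

n = 5, Σx = 128.3, Σy = 493.9, Σx² = 3307.65, Σy² = 51366.35, Σxy = 12818.73
nΣxy − ΣxΣy = 64093.65 − 63367.37 = 726.28
nΣx² − (Σx)² = 16538.25 − 16460.89 = 77.36; nΣy² − (Σy)² = 256831.75 − 243937.21 = 12894.54
r = 726.28 / √(77.36 × 12894.54) = 726.28 / 998.7600 ≈ 0.7272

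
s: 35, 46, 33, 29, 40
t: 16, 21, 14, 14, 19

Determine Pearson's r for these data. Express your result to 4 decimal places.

0.9710

n = 5, Σs = 183, Σt = 84, Σs² = 6871, Σt² = 1450, Σst = 3154
nΣst − ΣsΣt = 15770 − 15372 = 398
nΣs² − (Σs)² = 34355 − 33489 = 866; nΣt² − (Σt)² = 7250 − 7056 = 194
r = 398 / √(866 × 194) = 398 / 409.8829 ≈ 0.9710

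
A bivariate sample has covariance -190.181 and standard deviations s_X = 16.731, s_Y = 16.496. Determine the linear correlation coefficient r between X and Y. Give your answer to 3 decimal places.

-0.689

r = Cov(X,Y) / (s_X · s_Y) = -190.181 / (16.731 × 16.496)
  = -190.181 / 275.9946 ≈ -0.689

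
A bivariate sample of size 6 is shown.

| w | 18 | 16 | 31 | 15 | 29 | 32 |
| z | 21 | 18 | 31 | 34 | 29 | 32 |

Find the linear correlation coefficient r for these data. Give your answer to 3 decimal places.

n = 6, Σw = 141, Σz = 165, Σw² = 3631, Σz² = 4747, Σwz = 4002
nΣwz − ΣwΣz = 24012 − 23265 = 747
nΣw² − (Σw)² = 21786 − 19881 = 1905; nΣz² − (Σz)² = 28482 − 27225 = 1257
r = 747 / √(1905 × 1257) = 747 / 1547.4447 ≈ 0.483

0.483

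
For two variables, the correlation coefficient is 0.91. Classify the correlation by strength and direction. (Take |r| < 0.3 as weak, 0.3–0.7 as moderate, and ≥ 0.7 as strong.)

r = 0.91 > 0 so the relationship is positive.
|r| = 0.91, which falls in the strong range.

strong positive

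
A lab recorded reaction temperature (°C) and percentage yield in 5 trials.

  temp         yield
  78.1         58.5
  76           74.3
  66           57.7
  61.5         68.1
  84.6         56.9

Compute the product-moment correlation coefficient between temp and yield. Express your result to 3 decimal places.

-0.281

n = 5, Σx = 366.2, Σy = 315.5, Σx² = 27171.02, Σy² = 20147.25, Σxy = 23025.74
nΣxy − ΣxΣy = 115128.7 − 115536.1 = -407.4
nΣx² − (Σx)² = 135855.1 − 134102.44 = 1752.66; nΣy² − (Σy)² = 100736.25 − 99540.25 = 1196
r = -407.4 / √(1752.66 × 1196) = -407.4 / 1447.8195 ≈ -0.281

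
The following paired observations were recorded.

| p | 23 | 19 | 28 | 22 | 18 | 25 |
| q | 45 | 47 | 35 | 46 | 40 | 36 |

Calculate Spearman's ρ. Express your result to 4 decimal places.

Rank p: 4, 2, 6, 3, 1, 5
Rank q: 4, 6, 1, 5, 3, 2
d = rank(p) − rank(q): 0, -4, 5, -2, -2, 3; Σd² = 58
ρ = 1 − 6Σd² / [n(n²−1)] = 1 − 6×58 / (6×35) = 1 − 348/210 ≈ -0.6571

-0.6571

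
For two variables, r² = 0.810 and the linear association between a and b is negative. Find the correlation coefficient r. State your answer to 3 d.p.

|r| = √0.810 = 0.900
The association is negative, so r = −0.900.

-0.900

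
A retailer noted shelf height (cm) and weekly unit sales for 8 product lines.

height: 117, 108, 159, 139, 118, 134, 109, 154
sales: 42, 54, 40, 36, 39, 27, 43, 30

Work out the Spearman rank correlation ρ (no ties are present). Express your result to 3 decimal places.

-0.690

Rank height: 3, 1, 8, 6, 4, 5, 2, 7
Rank sales: 6, 8, 5, 3, 4, 1, 7, 2
d = rank(height) − rank(sales): -3, -7, 3, 3, 0, 4, -5, 5; Σd² = 142
ρ = 1 − 6Σd² / [n(n²−1)] = 1 − 6×142 / (8×63) = 1 − 852/504 ≈ -0.690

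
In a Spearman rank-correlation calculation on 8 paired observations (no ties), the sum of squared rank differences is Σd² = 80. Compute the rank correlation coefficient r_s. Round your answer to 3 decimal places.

ρ = 1 − 6Σd² / [n(n²−1)] = 1 − 6×80 / (8×63)
  = 1 − 480/504 = 1 − 0.9524 ≈ 0.048

0.048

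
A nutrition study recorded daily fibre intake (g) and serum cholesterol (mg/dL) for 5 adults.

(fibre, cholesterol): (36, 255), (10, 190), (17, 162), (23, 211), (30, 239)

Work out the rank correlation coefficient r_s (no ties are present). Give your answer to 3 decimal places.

0.900

Rank fibre: 5, 1, 2, 3, 4
Rank cholesterol: 5, 2, 1, 3, 4
d = rank(fibre) − rank(cholesterol): 0, -1, 1, 0, 0; Σd² = 2
ρ = 1 − 6Σd² / [n(n²−1)] = 1 − 6×2 / (5×24) = 1 − 12/120 ≈ 0.900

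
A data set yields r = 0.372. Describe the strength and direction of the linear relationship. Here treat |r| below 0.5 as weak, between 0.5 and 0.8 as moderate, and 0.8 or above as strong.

weak positive

r = 0.372 > 0 so the relationship is positive.
|r| = 0.372, which falls in the weak range.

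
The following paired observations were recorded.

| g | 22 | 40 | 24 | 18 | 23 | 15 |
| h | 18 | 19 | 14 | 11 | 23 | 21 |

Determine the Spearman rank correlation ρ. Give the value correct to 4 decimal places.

Rank g: 3, 6, 5, 2, 4, 1
Rank h: 3, 4, 2, 1, 6, 5
d = rank(g) − rank(h): 0, 2, 3, 1, -2, -4; Σd² = 34
ρ = 1 − 6Σd² / [n(n²−1)] = 1 − 6×34 / (6×35) = 1 − 204/210 ≈ 0.0286

0.0286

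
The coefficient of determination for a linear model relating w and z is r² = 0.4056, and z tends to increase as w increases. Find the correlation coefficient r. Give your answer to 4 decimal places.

|r| = √0.4056 = 0.6369
The association is positive, so r = 0.6369.

0.6369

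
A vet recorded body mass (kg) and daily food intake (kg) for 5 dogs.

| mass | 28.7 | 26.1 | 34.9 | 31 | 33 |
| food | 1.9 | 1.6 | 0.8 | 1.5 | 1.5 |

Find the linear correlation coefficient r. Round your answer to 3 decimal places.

n = 5, Σx = 153.7, Σy = 7.3, Σx² = 4772.91, Σy² = 11.31, Σxy = 220.21
nΣxy − ΣxΣy = 1101.05 − 1122.01 = -20.96
nΣx² − (Σx)² = 23864.55 − 23623.69 = 240.86; nΣy² − (Σy)² = 56.55 − 53.29 = 3.26
r = -20.96 / √(240.86 × 3.26) = -20.96 / 28.0215 ≈ -0.748

-0.748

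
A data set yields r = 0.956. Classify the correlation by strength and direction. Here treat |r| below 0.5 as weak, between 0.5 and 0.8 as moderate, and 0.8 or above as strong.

r = 0.956 > 0 so the relationship is positive.
|r| = 0.956, which falls in the strong range.

strong positive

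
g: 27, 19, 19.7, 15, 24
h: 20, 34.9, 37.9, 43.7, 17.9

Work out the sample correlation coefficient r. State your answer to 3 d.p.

n = 5, Σg = 104.7, Σh = 154.4, Σg² = 2279.09, Σh² = 5284.52, Σgh = 3034.83
nΣgh − ΣgΣh = 15174.15 − 16165.68 = -991.53
nΣg² − (Σg)² = 11395.45 − 10962.09 = 433.36; nΣh² − (Σh)² = 26422.6 − 23839.36 = 2583.24
r = -991.53 / √(433.36 × 2583.24) = -991.53 / 1058.0515 ≈ -0.937

-0.937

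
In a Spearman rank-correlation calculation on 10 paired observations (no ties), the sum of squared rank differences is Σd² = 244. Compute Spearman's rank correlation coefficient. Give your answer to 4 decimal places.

-0.4788

ρ = 1 − 6Σd² / [n(n²−1)] = 1 − 6×244 / (10×99)
  = 1 − 1464/990 = 1 − 1.47879 ≈ -0.4788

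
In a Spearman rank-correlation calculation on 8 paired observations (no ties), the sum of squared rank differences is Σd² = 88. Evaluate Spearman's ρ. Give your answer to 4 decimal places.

ρ = 1 − 6Σd² / [n(n²−1)] = 1 − 6×88 / (8×63)
  = 1 − 528/504 = 1 − 1.04762 ≈ -0.0476

-0.0476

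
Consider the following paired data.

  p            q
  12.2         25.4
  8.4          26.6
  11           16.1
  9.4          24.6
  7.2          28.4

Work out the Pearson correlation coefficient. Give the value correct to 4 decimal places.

n = 5, Σp = 48.2, Σq = 121.1, Σp² = 480.6, Σq² = 3023.65, Σpq = 1146.14
nΣpq − ΣpΣq = 5730.7 − 5837.02 = -106.32
nΣp² − (Σp)² = 2403 − 2323.24 = 79.76; nΣq² − (Σq)² = 15118.25 − 14665.21 = 453.04
r = -106.32 / √(79.76 × 453.04) = -106.32 / 190.0907 ≈ -0.5593

-0.5593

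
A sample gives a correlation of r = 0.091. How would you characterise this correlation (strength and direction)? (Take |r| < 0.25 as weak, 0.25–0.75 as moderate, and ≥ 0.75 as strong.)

weak positive

r = 0.091 > 0 so the relationship is positive.
|r| = 0.091, which falls in the weak range.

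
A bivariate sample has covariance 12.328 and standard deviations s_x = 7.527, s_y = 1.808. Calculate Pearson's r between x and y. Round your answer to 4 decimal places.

r = Cov(x,y) / (s_x · s_y) = 12.328 / (7.527 × 1.808)
  = 12.328 / 13.6088 ≈ 0.9059

0.9059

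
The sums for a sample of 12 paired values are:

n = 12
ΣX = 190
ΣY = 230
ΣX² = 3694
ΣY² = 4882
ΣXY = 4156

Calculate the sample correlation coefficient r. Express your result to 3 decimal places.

r = (nΣXY − ΣXΣY) / √[(nΣX² − (ΣX)²)(nΣY² − (ΣY)²)]
Numerator: 12×4156 − 190×230 = 6172
Denominator: √[(44328 − 36100)(58584 − 52900)] = √[8228 × 5684] = 6838.7098
r = 6172 / 6838.7098 ≈ 0.903

0.903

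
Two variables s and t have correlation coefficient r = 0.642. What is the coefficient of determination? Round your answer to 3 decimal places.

0.412

r² = (0.642)² = 0.412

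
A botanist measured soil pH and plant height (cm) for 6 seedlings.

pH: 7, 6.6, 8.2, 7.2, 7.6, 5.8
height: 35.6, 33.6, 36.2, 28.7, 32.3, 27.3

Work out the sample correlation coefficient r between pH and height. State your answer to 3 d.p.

n = 6, Σx = 42.4, Σy = 193.7, Σx² = 303.04, Σy² = 6319.03, Σxy = 1378.26
nΣxy − ΣxΣy = 8269.56 − 8212.88 = 56.68
nΣx² − (Σx)² = 1818.24 − 1797.76 = 20.48; nΣy² − (Σy)² = 37914.18 − 37519.69 = 394.49
r = 56.68 / √(20.48 × 394.49) = 56.68 / 89.8841 ≈ 0.631

0.631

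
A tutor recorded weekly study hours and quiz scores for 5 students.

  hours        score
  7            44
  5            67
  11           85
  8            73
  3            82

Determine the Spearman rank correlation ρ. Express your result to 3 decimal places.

Rank hours: 3, 2, 5, 4, 1
Rank score: 1, 2, 5, 3, 4
d = rank(hours) − rank(score): 2, 0, 0, 1, -3; Σd² = 14
ρ = 1 − 6Σd² / [n(n²−1)] = 1 − 6×14 / (5×24) = 1 − 84/120 ≈ 0.300

0.300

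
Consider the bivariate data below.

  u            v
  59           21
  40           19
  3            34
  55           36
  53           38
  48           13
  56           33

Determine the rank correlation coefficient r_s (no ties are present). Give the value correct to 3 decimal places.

0.107

Rank u: 7, 2, 1, 5, 4, 3, 6
Rank v: 3, 2, 5, 6, 7, 1, 4
d = rank(u) − rank(v): 4, 0, -4, -1, -3, 2, 2; Σd² = 50
ρ = 1 − 6Σd² / [n(n²−1)] = 1 − 6×50 / (7×48) = 1 − 300/336 ≈ 0.107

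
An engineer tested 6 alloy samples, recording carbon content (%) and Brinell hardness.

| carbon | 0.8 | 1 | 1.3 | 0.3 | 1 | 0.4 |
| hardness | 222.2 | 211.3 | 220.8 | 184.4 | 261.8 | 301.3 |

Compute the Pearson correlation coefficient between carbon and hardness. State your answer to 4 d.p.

n = 6, Σx = 4.8, Σy = 1401.8, Σx² = 4.58, Σy² = 336097.46, Σxy = 1113.74
nΣxy − ΣxΣy = 6682.44 − 6728.64 = -46.2
nΣx² − (Σx)² = 27.48 − 23.04 = 4.44; nΣy² − (Σy)² = 2016584.76 − 1965043.24 = 51541.52
r = -46.2 / √(4.44 × 51541.52) = -46.2 / 478.3768 ≈ -0.0966

-0.0966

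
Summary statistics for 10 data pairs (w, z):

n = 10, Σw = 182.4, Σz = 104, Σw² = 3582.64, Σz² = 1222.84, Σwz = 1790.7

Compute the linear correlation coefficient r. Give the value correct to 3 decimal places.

r = (nΣwz − ΣwΣz) / √[(nΣw² − (Σw)²)(nΣz² − (Σz)²)]
Numerator: 10×1790.7 − 182.4×104 = -1062.6
Denominator: √[(35826.4 − 33269.76)(12228.4 − 10816)] = √[2556.64 × 1412.4] = 1900.2627
r = -1062.6 / 1900.2627 ≈ -0.559

-0.559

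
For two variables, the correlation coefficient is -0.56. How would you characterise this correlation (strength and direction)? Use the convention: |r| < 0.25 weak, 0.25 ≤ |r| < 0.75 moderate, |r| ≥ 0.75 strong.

moderate negative

r = -0.56 < 0 so the relationship is negative.
|r| = 0.56, which falls in the moderate range.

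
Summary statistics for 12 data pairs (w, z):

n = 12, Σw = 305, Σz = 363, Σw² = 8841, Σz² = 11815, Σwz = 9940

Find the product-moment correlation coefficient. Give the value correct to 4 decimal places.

0.7489

r = (nΣwz − ΣwΣz) / √[(nΣw² − (Σw)²)(nΣz² − (Σz)²)]
Numerator: 12×9940 − 305×363 = 8565
Denominator: √[(106092 − 93025)(141780 − 131769)] = √[13067 × 10011] = 11437.3833
r = 8565 / 11437.3833 ≈ 0.7489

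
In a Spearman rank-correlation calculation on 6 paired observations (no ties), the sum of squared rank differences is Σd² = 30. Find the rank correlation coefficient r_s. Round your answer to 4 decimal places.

ρ = 1 − 6Σd² / [n(n²−1)] = 1 − 6×30 / (6×35)
  = 1 − 180/210 = 1 − 0.85714 ≈ 0.1429

0.1429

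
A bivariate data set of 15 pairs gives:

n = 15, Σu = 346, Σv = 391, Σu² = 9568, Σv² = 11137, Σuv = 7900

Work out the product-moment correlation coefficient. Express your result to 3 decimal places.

r = (nΣuv − ΣuΣv) / √[(nΣu² − (Σu)²)(nΣv² − (Σv)²)]
Numerator: 15×7900 − 346×391 = -16786
Denominator: √[(143520 − 119716)(167055 − 152881)] = √[23804 × 14174] = 18368.3939
r = -16786 / 18368.3939 ≈ -0.914

-0.914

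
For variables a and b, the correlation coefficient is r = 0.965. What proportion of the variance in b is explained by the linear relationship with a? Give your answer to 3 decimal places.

r² = (0.965)² = 0.931

0.931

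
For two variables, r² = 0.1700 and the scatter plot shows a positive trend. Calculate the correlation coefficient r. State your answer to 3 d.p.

0.412

|r| = √0.1700 = 0.412
The association is positive, so r = 0.412.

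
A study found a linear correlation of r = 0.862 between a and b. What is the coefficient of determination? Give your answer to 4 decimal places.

r² = (0.862)² = 0.7430

0.7430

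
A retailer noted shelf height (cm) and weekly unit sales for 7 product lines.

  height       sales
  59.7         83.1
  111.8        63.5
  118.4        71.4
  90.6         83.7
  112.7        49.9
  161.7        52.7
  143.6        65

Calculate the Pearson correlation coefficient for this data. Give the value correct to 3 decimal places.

-0.732

n = 7, Σx = 798.5, Σy = 469.3, Σx² = 97759.39, Σy² = 32533.81, Σxy = 51576.67
nΣxy − ΣxΣy = 361036.69 − 374736.05 = -13699.36
nΣx² − (Σx)² = 684315.73 − 637602.25 = 46713.48; nΣy² − (Σy)² = 227736.67 − 220242.49 = 7494.18
r = -13699.36 / √(46713.48 × 7494.18) = -13699.36 / 18710.4043 ≈ -0.732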